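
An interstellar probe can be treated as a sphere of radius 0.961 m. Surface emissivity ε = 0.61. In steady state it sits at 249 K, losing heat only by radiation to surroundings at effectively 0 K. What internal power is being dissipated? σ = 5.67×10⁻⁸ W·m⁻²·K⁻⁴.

P ≈ 1540 W

Steady state: P = εσA T⁴.
A = 4πr² = 11.61 m²; T⁴ = (249)⁴ = 3.844×10⁹ K⁴.
P = 0.61 × 5.67×10⁻⁸ × 11.61 × 3.844×10⁹.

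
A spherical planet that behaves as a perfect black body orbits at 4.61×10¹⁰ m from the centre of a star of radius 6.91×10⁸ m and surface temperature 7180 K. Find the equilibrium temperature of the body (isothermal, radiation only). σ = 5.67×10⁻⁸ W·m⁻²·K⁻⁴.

T ≈ 622 K

The star's surface emits σT_*⁴; at distance d the flux is S = σT_*⁴(R_*/d)².
S = 5.67×10⁻⁸·(7180)⁴·(6.91×10⁸/4.61×10¹⁰)² = 33860 W/m².
For an isothermal sphere T⁴ = (1−a)S/(4σ) = 1.493×10¹¹ K⁴.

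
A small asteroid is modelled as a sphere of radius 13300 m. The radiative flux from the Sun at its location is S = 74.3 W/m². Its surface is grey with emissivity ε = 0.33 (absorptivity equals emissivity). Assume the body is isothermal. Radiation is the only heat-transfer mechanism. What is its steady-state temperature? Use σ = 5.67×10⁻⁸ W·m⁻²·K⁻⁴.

T ≈ 135 K

At equilibrium, absorbed power = emitted power.
Absorbing cross-section = πr² = 5.557×10⁸ m²; emitting surface = 4πr² = 2.223×10⁹ m² (ratio 4).
εS·A_cross = εσ·A_surf·T⁴  ⇒  T⁴ = S/(4σ)   (ε cancels).
T⁴ = 74.3/(4·5.67×10⁻⁸) = 3.276×10⁸ K⁴.
T = (3.276×10⁸)^(1/4).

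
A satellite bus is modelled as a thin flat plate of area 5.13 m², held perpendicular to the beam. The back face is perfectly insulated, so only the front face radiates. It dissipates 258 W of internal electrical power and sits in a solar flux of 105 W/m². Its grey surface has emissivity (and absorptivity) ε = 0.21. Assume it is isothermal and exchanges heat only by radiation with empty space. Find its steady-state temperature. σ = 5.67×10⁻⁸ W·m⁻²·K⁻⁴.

T ≈ 279 K

At steady state, absorbed solar power + internal power = radiated power.
Absorbed: α·S·A_cross = 0.21·105·5.130 = 113.1 W (cross-section A).
Total input = 113.1 + 258 = 371.1 W.
Radiated: εσ·A_surf·T⁴ with A_surf = A = 5.130 m².
T⁴ = 371.1/(0.21·5.67×10⁻⁸·5.130) = 6.076×10⁹ K⁴.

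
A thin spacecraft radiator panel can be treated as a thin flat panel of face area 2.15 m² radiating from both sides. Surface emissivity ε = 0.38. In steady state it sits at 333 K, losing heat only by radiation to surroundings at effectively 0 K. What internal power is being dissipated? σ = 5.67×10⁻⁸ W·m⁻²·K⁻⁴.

P ≈ 1140 W

Steady state: P = εσA T⁴.
A = 2·2.15 = 4.300 m²; T⁴ = (333)⁴ = 1.230×10¹⁰ K⁴.
P = 0.38 × 5.67×10⁻⁸ × 4.300 × 1.230×10¹⁰.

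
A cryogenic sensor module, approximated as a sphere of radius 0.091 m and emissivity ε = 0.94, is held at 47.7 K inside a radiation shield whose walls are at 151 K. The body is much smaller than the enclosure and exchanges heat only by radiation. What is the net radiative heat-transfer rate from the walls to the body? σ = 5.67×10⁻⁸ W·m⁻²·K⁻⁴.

For a small grey body in a large enclosure: P_net = εσA(T_body⁴ − T_wall⁴).
A = 4πr² = 0.1041 m²; T_body⁴ − T_wall⁴ = 5.177×10⁶ − 5.199×10⁸ = -5.147×10⁸ K⁴.
|P_net| = 0.94·5.67×10⁻⁸·0.1041·5.147×10⁸.

P_net ≈ 2.85 W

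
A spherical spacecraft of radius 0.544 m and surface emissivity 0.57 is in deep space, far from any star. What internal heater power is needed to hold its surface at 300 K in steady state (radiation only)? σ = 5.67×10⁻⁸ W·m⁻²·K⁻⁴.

P = εσ·4πr²·T⁴.
4πr² = 3.719 m²; T⁴ = 8.100×10⁹ K⁴.
P = 0.57·5.67×10⁻⁸·3.719·8.100×10⁹.

P ≈ 974 W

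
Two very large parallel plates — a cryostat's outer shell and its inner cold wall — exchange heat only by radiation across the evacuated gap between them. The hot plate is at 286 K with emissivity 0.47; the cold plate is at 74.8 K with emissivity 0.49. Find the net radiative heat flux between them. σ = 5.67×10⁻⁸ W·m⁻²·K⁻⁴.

q ≈ 119 W/m²

For two infinite grey parallel plates, q = σ(T₁⁴ − T₂⁴)/(1/ε₁ + 1/ε₂ − 1).
T₁⁴ − T₂⁴ = 6.691×10⁹ − 3.130×10⁷ = 6.659×10⁹ K⁴.
1/ε₁ + 1/ε₂ − 1 = 2.128 + 2.041 − 1 = 3.168.
q = 5.67×10⁻⁸ × 6.659×10⁹ / 3.168.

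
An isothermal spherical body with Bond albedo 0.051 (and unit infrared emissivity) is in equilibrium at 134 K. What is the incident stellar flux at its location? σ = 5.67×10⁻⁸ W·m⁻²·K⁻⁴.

S ≈ 77.1 W/m²

(1−a)S·πr² = σ·4πr²·T⁴ ⇒ S = 4σT⁴/(1−a).
S = 4·5.67×10⁻⁸·3.224×10⁸/0.949.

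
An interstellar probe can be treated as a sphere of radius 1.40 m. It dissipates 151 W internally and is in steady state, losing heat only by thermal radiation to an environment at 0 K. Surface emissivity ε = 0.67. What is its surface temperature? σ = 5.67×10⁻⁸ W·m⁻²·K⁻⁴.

Steady state: internal power = radiated power, P = εσA T⁴.
Radiating area A = 4πr² = 24.63 m².
T⁴ = P/(εσA) = 151/(0.67·5.67×10⁻⁸·24.63) = 1.614×10⁸ K⁴.
T = (1.614×10⁸)^(1/4).

T ≈ 113 K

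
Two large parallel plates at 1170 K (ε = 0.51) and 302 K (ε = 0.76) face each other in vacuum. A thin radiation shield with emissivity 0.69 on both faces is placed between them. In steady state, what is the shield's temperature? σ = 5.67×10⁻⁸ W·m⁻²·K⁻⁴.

In steady state the net flux on the hot side equals that on the cold side.
σ(T₁⁴−T_s⁴)/D₁ = σ(T_s⁴−T₂⁴)/D₂, with D₁ = 1/ε₁+1/ε_s−1 = 2.410, D₂ = 1/ε_s+1/ε₂−1 = 1.765.
Solve for T_s⁴: T_s⁴ = (D₂·T₁⁴ + D₁·T₂⁴)/(D₁+D₂) = 7.970×10¹¹ K⁴.

T_s ≈ 945 K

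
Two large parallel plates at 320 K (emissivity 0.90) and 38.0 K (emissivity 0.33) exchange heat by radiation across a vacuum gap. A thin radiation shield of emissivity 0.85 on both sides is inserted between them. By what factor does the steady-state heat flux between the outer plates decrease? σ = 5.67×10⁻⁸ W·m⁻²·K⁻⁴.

factor ≈ 1.43

Without shield: q₀ = σΔ(T⁴)/(1/ε₁+1/ε₂−1) with denominator 3.141.
With shield the two gaps are in series; the resistances add: (1/ε₁+1/ε_s−1)+(1/ε_s+1/ε₂−1) = 1.288+3.207 = 4.494.
Heat-flux ratio q₀/q = 4.494/3.141.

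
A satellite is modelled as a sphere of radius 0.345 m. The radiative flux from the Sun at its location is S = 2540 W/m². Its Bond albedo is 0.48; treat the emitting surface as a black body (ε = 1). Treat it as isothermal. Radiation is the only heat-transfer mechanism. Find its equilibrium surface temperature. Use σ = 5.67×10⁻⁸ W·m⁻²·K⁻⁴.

T ≈ 276 K

At equilibrium, absorbed power = emitted power.
Absorbing cross-section = πr² = 0.3739 m²; emitting surface = 4πr² = 1.496 m² (ratio 4).
(1−a)S·A_cross = εσ·A_surf·T⁴  ⇒  T⁴ = (1−a)S/(4σ).
T⁴ = 0.520·2540/(4·5.67×10⁻⁸) = 5.824×10⁹ K⁴.
T = (5.824×10⁹)^(1/4).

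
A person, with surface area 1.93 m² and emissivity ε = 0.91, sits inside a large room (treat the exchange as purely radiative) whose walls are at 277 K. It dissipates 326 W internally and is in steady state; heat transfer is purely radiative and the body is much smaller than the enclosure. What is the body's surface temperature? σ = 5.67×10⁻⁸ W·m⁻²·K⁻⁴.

For a small grey body in a large enclosure, net radiated power = εσA(T⁴ − T_w⁴).
Steady state: P = εσA(T⁴ − T_w⁴) with A = 1.93 m².
T⁴ = P/(εσA) + T_w⁴ = 326/(0.91·5.67×10⁻⁸·1.930) + (277)⁴
    = 3.274×10⁹ + 5.887×10⁹ = 9.161×10⁹ K⁴.

T ≈ 309 K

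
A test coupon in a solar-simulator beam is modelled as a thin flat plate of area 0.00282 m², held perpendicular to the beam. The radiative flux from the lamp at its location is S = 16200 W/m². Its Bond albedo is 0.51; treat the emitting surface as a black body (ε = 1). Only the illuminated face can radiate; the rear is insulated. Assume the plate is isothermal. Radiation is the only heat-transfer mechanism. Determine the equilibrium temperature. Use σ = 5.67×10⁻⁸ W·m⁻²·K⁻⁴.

T ≈ 612 K

At equilibrium, absorbed power = emitted power.
Absorbing cross-section = A = 0.002820 m²; emitting surface = A = 0.002820 m² (ratio 1).
(1−a)S·A_cross = εσ·A_surf·T⁴  ⇒  T⁴ = (1−a)S/(1σ).
T⁴ = 0.490·16200/(1·5.67×10⁻⁸) = 1.400×10¹¹ K⁴.
T = (1.400×10¹¹)^(1/4).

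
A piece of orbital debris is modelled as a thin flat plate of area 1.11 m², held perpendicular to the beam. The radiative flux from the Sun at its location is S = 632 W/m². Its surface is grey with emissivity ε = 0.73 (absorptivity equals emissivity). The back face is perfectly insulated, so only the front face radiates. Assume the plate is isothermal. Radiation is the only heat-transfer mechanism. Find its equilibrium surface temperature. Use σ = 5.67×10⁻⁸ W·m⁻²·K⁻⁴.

At equilibrium, absorbed power = emitted power.
Absorbing cross-section = A = 1.110 m²; emitting surface = A = 1.110 m² (ratio 1).
εS·A_cross = εσ·A_surf·T⁴  ⇒  T⁴ = S/(1σ)   (ε cancels).
T⁴ = 632/(1·5.67×10⁻⁸) = 1.115×10¹⁰ K⁴.
T = (1.115×10¹⁰)^(1/4).

T ≈ 325 K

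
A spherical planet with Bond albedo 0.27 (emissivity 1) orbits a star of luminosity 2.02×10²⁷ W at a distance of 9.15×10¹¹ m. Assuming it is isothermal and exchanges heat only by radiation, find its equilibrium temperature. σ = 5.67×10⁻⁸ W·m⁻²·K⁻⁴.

First find the stellar flux at distance d: S = L/(4πd²) = 2.02×10²⁷/(4π·(9.15×10¹¹)²) = 192.0 W/m².
For an isothermal sphere, absorbed (1−a)S·πr² = emitted σ·4πr²·T⁴, so T⁴ = (1−a)S/(4σ).
T⁴ = 0.730·192.0/(4·5.67×10⁻⁸) = 6.180×10⁸ K⁴.

T ≈ 158 K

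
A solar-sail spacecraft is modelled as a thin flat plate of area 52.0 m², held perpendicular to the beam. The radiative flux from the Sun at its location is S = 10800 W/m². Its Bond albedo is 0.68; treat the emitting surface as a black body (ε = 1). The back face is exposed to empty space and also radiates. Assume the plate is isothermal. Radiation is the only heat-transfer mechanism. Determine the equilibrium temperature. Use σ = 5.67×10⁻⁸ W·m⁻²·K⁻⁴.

At equilibrium, absorbed power = emitted power.
Absorbing cross-section = A = 52.00 m²; emitting surface = 2A = 104.0 m² (ratio 2).
(1−a)S·A_cross = εσ·A_surf·T⁴  ⇒  T⁴ = (1−a)S/(2σ).
T⁴ = 0.320·10800/(2·5.67×10⁻⁸) = 3.048×10¹⁰ K⁴.
T = (3.048×10¹⁰)^(1/4).

T ≈ 418 K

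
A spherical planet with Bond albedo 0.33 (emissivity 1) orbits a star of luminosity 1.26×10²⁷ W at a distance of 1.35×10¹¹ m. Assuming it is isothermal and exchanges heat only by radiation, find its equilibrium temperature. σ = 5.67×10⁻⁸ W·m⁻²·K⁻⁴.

T ≈ 357 K

First find the stellar flux at distance d: S = L/(4πd²) = 1.26×10²⁷/(4π·(1.35×10¹¹)²) = 5502 W/m².
For an isothermal sphere, absorbed (1−a)S·πr² = emitted σ·4πr²·T⁴, so T⁴ = (1−a)S/(4σ).
T⁴ = 0.670·5502/(4·5.67×10⁻⁸) = 1.625×10¹⁰ K⁴.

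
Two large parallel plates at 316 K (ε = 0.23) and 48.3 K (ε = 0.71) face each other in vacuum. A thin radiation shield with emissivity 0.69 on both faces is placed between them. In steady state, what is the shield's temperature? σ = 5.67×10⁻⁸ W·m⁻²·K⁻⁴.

In steady state the net flux on the hot side equals that on the cold side.
σ(T₁⁴−T_s⁴)/D₁ = σ(T_s⁴−T₂⁴)/D₂, with D₁ = 1/ε₁+1/ε_s−1 = 4.797, D₂ = 1/ε_s+1/ε₂−1 = 1.858.
Solve for T_s⁴: T_s⁴ = (D₂·T₁⁴ + D₁·T₂⁴)/(D₁+D₂) = 2.787×10⁹ K⁴.

T_s ≈ 230 K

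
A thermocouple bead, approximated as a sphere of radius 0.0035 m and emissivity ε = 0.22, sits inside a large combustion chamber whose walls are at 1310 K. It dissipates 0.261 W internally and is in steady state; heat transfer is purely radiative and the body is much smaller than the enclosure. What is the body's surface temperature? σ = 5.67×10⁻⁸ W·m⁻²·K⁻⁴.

T ≈ 1320 K

For a small grey body in a large enclosure, net radiated power = εσA(T⁴ − T_w⁴).
Steady state: P = εσA(T⁴ − T_w⁴) with A = 4πr² = 1.539×10⁻⁴ m².
T⁴ = P/(εσA) + T_w⁴ = 0.261/(0.22·5.67×10⁻⁸·1.539×10⁻⁴) + (1310)⁴
    = 1.359×10¹¹ + 2.945×10¹² = 3.081×10¹² K⁴.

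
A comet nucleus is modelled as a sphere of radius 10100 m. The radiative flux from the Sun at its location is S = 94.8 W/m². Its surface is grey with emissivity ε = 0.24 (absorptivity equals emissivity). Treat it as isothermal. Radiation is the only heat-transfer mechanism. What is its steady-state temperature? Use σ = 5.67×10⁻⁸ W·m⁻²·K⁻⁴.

At equilibrium, absorbed power = emitted power.
Absorbing cross-section = πr² = 3.205×10⁸ m²; emitting surface = 4πr² = 1.282×10⁹ m² (ratio 4).
εS·A_cross = εσ·A_surf·T⁴  ⇒  T⁴ = S/(4σ)   (ε cancels).
T⁴ = 94.8/(4·5.67×10⁻⁸) = 4.180×10⁸ K⁴.
T = (4.180×10⁸)^(1/4).

T ≈ 143 K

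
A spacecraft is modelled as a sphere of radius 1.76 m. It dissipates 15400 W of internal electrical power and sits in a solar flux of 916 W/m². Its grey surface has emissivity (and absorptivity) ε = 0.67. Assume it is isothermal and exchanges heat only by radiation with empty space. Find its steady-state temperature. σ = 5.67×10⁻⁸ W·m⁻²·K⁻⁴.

T ≈ 347 K

At steady state, absorbed solar power + internal power = radiated power.
Absorbed: α·S·A_cross = 0.67·916·9.731 = 5972 W (cross-section πr²).
Total input = 5972 + 15400 = 21370 W.
Radiated: εσ·A_surf·T⁴ with A_surf = 4πr² = 38.93 m².
T⁴ = 21370/(0.67·5.67×10⁻⁸·38.93) = 1.445×10¹⁰ K⁴.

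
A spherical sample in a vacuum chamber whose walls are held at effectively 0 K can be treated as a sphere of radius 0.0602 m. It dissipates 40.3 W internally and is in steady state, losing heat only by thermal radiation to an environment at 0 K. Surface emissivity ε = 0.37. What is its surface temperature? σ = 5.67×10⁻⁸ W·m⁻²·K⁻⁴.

T ≈ 453 K

Steady state: internal power = radiated power, P = εσA T⁴.
Radiating area A = 4πr² = 0.04554 m².
T⁴ = P/(εσA) = 40.3/(0.37·5.67×10⁻⁸·0.04554) = 4.218×10¹⁰ K⁴.
T = (4.218×10¹⁰)^(1/4).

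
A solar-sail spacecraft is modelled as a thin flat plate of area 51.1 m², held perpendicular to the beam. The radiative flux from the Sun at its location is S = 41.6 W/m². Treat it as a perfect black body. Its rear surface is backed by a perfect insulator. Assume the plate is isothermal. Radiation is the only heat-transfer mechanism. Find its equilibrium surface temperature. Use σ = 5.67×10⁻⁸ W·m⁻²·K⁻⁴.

At equilibrium, absorbed power = emitted power.
Absorbing cross-section = A = 51.10 m²; emitting surface = A = 51.10 m² (ratio 1).
S·A_cross = εσ·A_surf·T⁴  ⇒  T⁴ = S/(1σ).
T⁴ = 1.00·41.6/(1·5.67×10⁻⁸) = 7.337×10⁸ K⁴.
T = (7.337×10⁸)^(1/4).

T ≈ 165 K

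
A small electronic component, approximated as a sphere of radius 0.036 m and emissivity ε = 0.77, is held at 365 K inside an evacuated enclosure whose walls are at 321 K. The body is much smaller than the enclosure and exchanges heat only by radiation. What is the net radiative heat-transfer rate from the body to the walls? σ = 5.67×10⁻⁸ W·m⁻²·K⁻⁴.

For a small grey body in a large enclosure: P_net = εσA(T_body⁴ − T_wall⁴).
A = 4πr² = 0.01629 m²; T_body⁴ − T_wall⁴ = 1.775×10¹⁰ − 1.062×10¹⁰ = 7.131×10⁹ K⁴.
|P_net| = 0.77·5.67×10⁻⁸·0.01629·7.131×10⁹.

P_net ≈ 5.07 W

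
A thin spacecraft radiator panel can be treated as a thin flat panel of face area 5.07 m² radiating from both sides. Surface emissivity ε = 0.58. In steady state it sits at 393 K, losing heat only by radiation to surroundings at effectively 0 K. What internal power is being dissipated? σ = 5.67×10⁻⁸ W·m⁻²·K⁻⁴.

Steady state: P = εσA T⁴.
A = 2·5.07 = 10.14 m²; T⁴ = (393)⁴ = 2.385×10¹⁰ K⁴.
P = 0.58 × 5.67×10⁻⁸ × 10.14 × 2.385×10¹⁰.

P ≈ 7950 W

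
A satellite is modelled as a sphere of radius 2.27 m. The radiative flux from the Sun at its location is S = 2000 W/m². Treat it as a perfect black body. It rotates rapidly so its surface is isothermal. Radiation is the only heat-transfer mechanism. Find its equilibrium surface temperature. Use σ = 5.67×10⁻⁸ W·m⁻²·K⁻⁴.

At equilibrium, absorbed power = emitted power.
Absorbing cross-section = πr² = 16.19 m²; emitting surface = 4πr² = 64.75 m² (ratio 4).
S·A_cross = εσ·A_surf·T⁴  ⇒  T⁴ = S/(4σ).
T⁴ = 1.00·2000/(4·5.67×10⁻⁸) = 8.818×10⁹ K⁴.
T = (8.818×10⁹)^(1/4).

T ≈ 306 K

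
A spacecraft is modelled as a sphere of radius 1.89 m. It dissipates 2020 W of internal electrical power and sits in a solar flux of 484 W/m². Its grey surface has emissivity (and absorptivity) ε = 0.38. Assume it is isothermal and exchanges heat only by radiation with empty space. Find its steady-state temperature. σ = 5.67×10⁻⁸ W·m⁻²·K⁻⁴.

At steady state, absorbed solar power + internal power = radiated power.
Absorbed: α·S·A_cross = 0.38·484·11.22 = 2064 W (cross-section πr²).
Total input = 2064 + 2020 = 4084 W.
Radiated: εσ·A_surf·T⁴ with A_surf = 4πr² = 44.89 m².
T⁴ = 4084/(0.38·5.67×10⁻⁸·44.89) = 4.223×10⁹ K⁴.

T ≈ 255 K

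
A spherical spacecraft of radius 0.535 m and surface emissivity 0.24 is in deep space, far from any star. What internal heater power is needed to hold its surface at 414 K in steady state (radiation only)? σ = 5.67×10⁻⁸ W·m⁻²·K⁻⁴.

P ≈ 1440 W

P = εσ·4πr²·T⁴.
4πr² = 3.597 m²; T⁴ = 2.938×10¹⁰ K⁴.
P = 0.24·5.67×10⁻⁸·3.597·2.938×10¹⁰.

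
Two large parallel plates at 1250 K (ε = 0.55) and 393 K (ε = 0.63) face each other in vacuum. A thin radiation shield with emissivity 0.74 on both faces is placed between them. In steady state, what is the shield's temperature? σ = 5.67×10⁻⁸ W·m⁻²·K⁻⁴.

T_s ≈ 1040 K

In steady state the net flux on the hot side equals that on the cold side.
σ(T₁⁴−T_s⁴)/D₁ = σ(T_s⁴−T₂⁴)/D₂, with D₁ = 1/ε₁+1/ε_s−1 = 2.170, D₂ = 1/ε_s+1/ε₂−1 = 1.939.
Solve for T_s⁴: T_s⁴ = (D₂·T₁⁴ + D₁·T₂⁴)/(D₁+D₂) = 1.165×10¹² K⁴.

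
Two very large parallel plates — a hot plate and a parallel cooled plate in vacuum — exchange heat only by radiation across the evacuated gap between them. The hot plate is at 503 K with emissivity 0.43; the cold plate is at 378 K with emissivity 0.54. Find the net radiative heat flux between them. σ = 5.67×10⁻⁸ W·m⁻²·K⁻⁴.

For two infinite grey parallel plates, q = σ(T₁⁴ − T₂⁴)/(1/ε₁ + 1/ε₂ − 1).
T₁⁴ − T₂⁴ = 6.401×10¹⁰ − 2.042×10¹⁰ = 4.360×10¹⁰ K⁴.
1/ε₁ + 1/ε₂ − 1 = 2.326 + 1.852 − 1 = 3.177.
q = 5.67×10⁻⁸ × 4.360×10¹⁰ / 3.177.

q ≈ 778 W/m²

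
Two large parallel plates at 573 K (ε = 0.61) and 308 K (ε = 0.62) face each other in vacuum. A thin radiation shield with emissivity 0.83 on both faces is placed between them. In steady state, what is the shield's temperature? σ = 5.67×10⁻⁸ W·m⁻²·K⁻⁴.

In steady state the net flux on the hot side equals that on the cold side.
σ(T₁⁴−T_s⁴)/D₁ = σ(T_s⁴−T₂⁴)/D₂, with D₁ = 1/ε₁+1/ε_s−1 = 1.844, D₂ = 1/ε_s+1/ε₂−1 = 1.818.
Solve for T_s⁴: T_s⁴ = (D₂·T₁⁴ + D₁·T₂⁴)/(D₁+D₂) = 5.804×10¹⁰ K⁴.

T_s ≈ 491 K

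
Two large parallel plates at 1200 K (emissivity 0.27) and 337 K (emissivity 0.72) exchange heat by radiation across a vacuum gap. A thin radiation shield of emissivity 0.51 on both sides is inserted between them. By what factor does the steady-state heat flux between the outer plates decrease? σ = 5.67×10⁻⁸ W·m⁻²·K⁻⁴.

factor ≈ 1.71

Without shield: q₀ = σΔ(T⁴)/(1/ε₁+1/ε₂−1) with denominator 4.093.
With shield the two gaps are in series; the resistances add: (1/ε₁+1/ε_s−1)+(1/ε_s+1/ε₂−1) = 4.664+2.350 = 7.014.
Heat-flux ratio q₀/q = 7.014/4.093.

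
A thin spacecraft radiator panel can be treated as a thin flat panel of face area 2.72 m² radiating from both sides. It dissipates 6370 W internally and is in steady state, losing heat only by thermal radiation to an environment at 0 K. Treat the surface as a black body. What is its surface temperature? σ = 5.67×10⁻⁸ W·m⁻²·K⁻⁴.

T ≈ 379 K

Steady state: internal power = radiated power, P = εσA T⁴.
Radiating area A = 2·2.72 = 5.440 m².
T⁴ = P/(εσA) = 6370/(1.0·5.67×10⁻⁸·5.440) = 2.065×10¹⁰ K⁴.
T = (2.065×10¹⁰)^(1/4).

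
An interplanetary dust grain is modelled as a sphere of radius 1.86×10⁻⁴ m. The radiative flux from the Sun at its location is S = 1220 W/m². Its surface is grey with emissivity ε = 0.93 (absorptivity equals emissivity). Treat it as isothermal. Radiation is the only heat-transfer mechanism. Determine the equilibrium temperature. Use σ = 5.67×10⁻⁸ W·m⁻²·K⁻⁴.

T ≈ 271 K

At equilibrium, absorbed power = emitted power.
Absorbing cross-section = πr² = 1.087×10⁻⁷ m²; emitting surface = 4πr² = 4.347×10⁻⁷ m² (ratio 4).
εS·A_cross = εσ·A_surf·T⁴  ⇒  T⁴ = S/(4σ)   (ε cancels).
T⁴ = 1220/(4·5.67×10⁻⁸) = 5.379×10⁹ K⁴.
T = (5.379×10⁹)^(1/4).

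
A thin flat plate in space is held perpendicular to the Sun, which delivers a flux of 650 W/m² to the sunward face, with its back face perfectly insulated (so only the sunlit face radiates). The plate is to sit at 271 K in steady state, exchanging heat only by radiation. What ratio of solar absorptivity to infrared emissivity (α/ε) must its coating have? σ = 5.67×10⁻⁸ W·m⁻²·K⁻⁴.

α/ε ≈ 0.470

Balance: αS·A = εσ·1A·T⁴ ⇒ α/ε = σT⁴/S.
α/ε = 5.67×10⁻⁸·(271)⁴/650 = 5.67×10⁻⁸·5.394×10⁹/650.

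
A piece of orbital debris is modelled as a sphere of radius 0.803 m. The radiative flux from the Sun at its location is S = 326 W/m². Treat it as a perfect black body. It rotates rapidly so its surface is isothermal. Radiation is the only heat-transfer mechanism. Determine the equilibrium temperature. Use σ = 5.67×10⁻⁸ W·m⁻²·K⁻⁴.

T ≈ 195 K

At equilibrium, absorbed power = emitted power.
Absorbing cross-section = πr² = 2.026 m²; emitting surface = 4πr² = 8.103 m² (ratio 4).
S·A_cross = εσ·A_surf·T⁴  ⇒  T⁴ = S/(4σ).
T⁴ = 1.00·326/(4·5.67×10⁻⁸) = 1.437×10⁹ K⁴.
T = (1.437×10⁹)^(1/4).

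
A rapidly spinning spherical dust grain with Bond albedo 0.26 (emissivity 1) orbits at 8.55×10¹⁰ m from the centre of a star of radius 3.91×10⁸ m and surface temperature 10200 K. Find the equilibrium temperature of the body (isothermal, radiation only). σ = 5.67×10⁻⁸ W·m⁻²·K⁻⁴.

T ≈ 452 K

The star's surface emits σT_*⁴; at distance d the flux is S = σT_*⁴(R_*/d)².
S = 5.67×10⁻⁸·(10200)⁴·(3.91×10⁸/8.55×10¹⁰)² = 12840 W/m².
For an isothermal sphere T⁴ = (1−a)S/(4σ) = 4.188×10¹⁰ K⁴.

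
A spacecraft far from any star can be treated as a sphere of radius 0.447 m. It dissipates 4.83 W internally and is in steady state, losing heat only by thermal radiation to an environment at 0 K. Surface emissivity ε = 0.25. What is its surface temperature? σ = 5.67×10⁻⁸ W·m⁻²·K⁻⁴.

Steady state: internal power = radiated power, P = εσA T⁴.
Radiating area A = 4πr² = 2.511 m².
T⁴ = P/(εσA) = 4.83/(0.25·5.67×10⁻⁸·2.511) = 1.357×10⁸ K⁴.
T = (1.357×10⁸)^(1/4).

T ≈ 108 K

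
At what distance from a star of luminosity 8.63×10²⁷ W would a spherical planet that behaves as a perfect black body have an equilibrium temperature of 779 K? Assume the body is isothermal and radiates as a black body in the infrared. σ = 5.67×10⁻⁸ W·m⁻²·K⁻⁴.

d ≈ 9.07×10¹⁰ m

For an isothermal black-emitting sphere, (1−a)S·πr² = σ·4πr²·T⁴ ⇒ S = 4σT⁴/(1−a).
S = 4·5.67×10⁻⁸·(779)⁴/1.00 = 83520 W/m².
Flux falls as S = L/(4πd²), so d = √(L/(4πS)) = √(8.63×10²⁷/(4π·83520)).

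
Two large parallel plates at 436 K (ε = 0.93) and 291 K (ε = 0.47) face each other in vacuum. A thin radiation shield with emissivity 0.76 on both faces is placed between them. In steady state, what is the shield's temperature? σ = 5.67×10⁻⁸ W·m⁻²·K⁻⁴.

T_s ≈ 400 K

In steady state the net flux on the hot side equals that on the cold side.
σ(T₁⁴−T_s⁴)/D₁ = σ(T_s⁴−T₂⁴)/D₂, with D₁ = 1/ε₁+1/ε_s−1 = 1.391, D₂ = 1/ε_s+1/ε₂−1 = 2.443.
Solve for T_s⁴: T_s⁴ = (D₂·T₁⁴ + D₁·T₂⁴)/(D₁+D₂) = 2.563×10¹⁰ K⁴.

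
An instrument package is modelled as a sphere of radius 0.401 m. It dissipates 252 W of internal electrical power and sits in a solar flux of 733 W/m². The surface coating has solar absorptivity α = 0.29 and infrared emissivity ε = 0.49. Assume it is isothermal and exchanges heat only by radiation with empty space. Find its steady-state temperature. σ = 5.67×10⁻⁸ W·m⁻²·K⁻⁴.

At steady state, absorbed solar power + internal power = radiated power.
Absorbed: α·S·A_cross = 0.29·733·0.5052 = 107.4 W (cross-section πr²).
Total input = 107.4 + 252 = 359.4 W.
Radiated: εσ·A_surf·T⁴ with A_surf = 4πr² = 2.021 m².
T⁴ = 359.4/(0.49·5.67×10⁻⁸·2.021) = 6.401×10⁹ K⁴.

T ≈ 283 K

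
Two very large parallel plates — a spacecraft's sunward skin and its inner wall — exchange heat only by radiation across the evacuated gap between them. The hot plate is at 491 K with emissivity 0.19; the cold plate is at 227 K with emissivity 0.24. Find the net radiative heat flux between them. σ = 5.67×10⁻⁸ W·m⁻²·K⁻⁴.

q ≈ 373 W/m²

For two infinite grey parallel plates, q = σ(T₁⁴ − T₂⁴)/(1/ε₁ + 1/ε₂ − 1).
T₁⁴ − T₂⁴ = 5.812×10¹⁰ − 2.655×10⁹ = 5.546×10¹⁰ K⁴.
1/ε₁ + 1/ε₂ − 1 = 5.263 + 4.167 − 1 = 8.430.
q = 5.67×10⁻⁸ × 5.546×10¹⁰ / 8.430.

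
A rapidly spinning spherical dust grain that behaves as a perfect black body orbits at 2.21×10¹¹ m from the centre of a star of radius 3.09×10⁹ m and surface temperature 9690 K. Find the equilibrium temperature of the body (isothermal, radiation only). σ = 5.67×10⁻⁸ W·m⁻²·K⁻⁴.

The star's surface emits σT_*⁴; at distance d the flux is S = σT_*⁴(R_*/d)².
S = 5.67×10⁻⁸·(9690)⁴·(3.09×10⁹/2.21×10¹¹)² = 97730 W/m².
For an isothermal sphere T⁴ = (1−a)S/(4σ) = 4.309×10¹¹ K⁴.

T ≈ 810 K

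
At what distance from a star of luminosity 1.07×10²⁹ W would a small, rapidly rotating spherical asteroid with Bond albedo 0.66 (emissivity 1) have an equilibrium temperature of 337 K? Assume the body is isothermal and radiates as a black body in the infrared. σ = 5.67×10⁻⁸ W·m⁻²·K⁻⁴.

For an isothermal black-emitting sphere, (1−a)S·πr² = σ·4πr²·T⁴ ⇒ S = 4σT⁴/(1−a).
S = 4·5.67×10⁻⁸·(337)⁴/0.340 = 8604 W/m².
Flux falls as S = L/(4πd²), so d = √(L/(4πS)) = √(1.07×10²⁹/(4π·8604)).

d ≈ 9.95×10¹¹ m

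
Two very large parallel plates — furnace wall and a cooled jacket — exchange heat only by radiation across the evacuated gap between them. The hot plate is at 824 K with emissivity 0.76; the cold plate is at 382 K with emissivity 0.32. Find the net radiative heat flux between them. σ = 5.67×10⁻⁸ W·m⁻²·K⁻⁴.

For two infinite grey parallel plates, q = σ(T₁⁴ − T₂⁴)/(1/ε₁ + 1/ε₂ − 1).
T₁⁴ − T₂⁴ = 4.610×10¹¹ − 2.129×10¹⁰ = 4.397×10¹¹ K⁴.
1/ε₁ + 1/ε₂ − 1 = 1.316 + 3.125 − 1 = 3.441.
q = 5.67×10⁻⁸ × 4.397×10¹¹ / 3.441.

q ≈ 7250 W/m²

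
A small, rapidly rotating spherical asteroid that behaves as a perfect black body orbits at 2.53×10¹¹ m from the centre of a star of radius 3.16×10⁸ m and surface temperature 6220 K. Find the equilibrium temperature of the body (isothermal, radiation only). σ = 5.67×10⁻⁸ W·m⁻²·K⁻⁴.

T ≈ 155 K

The star's surface emits σT_*⁴; at distance d the flux is S = σT_*⁴(R_*/d)².
S = 5.67×10⁻⁸·(6220)⁴·(3.16×10⁸/2.53×10¹¹)² = 132.4 W/m².
For an isothermal sphere T⁴ = (1−a)S/(4σ) = 5.838×10⁸ K⁴.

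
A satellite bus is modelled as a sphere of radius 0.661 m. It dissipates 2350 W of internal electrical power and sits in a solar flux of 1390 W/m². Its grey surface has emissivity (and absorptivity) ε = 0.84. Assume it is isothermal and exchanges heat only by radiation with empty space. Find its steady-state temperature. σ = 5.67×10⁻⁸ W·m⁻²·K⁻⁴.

At steady state, absorbed solar power + internal power = radiated power.
Absorbed: α·S·A_cross = 0.84·1390·1.373 = 1603 W (cross-section πr²).
Total input = 1603 + 2350 = 3953 W.
Radiated: εσ·A_surf·T⁴ with A_surf = 4πr² = 5.491 m².
T⁴ = 3953/(0.84·5.67×10⁻⁸·5.491) = 1.512×10¹⁰ K⁴.

T ≈ 351 K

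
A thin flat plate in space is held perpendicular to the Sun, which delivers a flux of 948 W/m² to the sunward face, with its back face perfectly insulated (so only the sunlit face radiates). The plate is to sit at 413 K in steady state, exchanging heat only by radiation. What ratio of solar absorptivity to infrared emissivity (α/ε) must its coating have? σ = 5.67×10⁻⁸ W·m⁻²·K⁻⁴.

α/ε ≈ 1.74

Balance: αS·A = εσ·1A·T⁴ ⇒ α/ε = σT⁴/S.
α/ε = 5.67×10⁻⁸·(413)⁴/948 = 5.67×10⁻⁸·2.909×10¹⁰/948.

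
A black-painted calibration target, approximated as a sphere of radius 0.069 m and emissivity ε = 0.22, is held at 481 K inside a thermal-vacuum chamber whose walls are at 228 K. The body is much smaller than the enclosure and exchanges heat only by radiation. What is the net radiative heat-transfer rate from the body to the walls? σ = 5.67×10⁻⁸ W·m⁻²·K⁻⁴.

For a small grey body in a large enclosure: P_net = εσA(T_body⁴ − T_wall⁴).
A = 4πr² = 0.05983 m²; T_body⁴ − T_wall⁴ = 5.353×10¹⁰ − 2.702×10⁹ = 5.083×10¹⁰ K⁴.
|P_net| = 0.22·5.67×10⁻⁸·0.05983·5.083×10¹⁰.

P_net ≈ 37.9 W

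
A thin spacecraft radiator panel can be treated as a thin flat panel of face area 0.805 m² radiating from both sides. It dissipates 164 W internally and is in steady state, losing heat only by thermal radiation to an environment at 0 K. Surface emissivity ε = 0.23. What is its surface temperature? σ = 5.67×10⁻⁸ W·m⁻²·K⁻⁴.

T ≈ 297 K

Steady state: internal power = radiated power, P = εσA T⁴.
Radiating area A = 2·0.805 = 1.610 m².
T⁴ = P/(εσA) = 164/(0.23·5.67×10⁻⁸·1.610) = 7.811×10⁹ K⁴.
T = (7.811×10⁹)^(1/4).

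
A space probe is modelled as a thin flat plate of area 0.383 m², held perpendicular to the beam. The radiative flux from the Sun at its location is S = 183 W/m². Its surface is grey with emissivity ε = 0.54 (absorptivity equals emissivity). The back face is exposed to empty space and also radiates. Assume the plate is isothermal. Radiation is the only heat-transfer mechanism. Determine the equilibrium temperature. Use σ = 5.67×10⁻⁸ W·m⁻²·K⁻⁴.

T ≈ 200 K

At equilibrium, absorbed power = emitted power.
Absorbing cross-section = A = 0.3830 m²; emitting surface = 2A = 0.7660 m² (ratio 2).
εS·A_cross = εσ·A_surf·T⁴  ⇒  T⁴ = S/(2σ)   (ε cancels).
T⁴ = 183/(2·5.67×10⁻⁸) = 1.614×10⁹ K⁴.
T = (1.614×10⁹)^(1/4).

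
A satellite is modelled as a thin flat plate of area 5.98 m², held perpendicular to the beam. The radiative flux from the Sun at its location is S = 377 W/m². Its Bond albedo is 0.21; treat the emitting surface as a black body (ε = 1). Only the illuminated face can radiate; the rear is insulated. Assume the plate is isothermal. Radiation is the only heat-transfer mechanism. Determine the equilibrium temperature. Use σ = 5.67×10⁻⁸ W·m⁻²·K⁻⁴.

At equilibrium, absorbed power = emitted power.
Absorbing cross-section = A = 5.980 m²; emitting surface = A = 5.980 m² (ratio 1).
(1−a)S·A_cross = εσ·A_surf·T⁴  ⇒  T⁴ = (1−a)S/(1σ).
T⁴ = 0.790·377/(1·5.67×10⁻⁸) = 5.253×10⁹ K⁴.
T = (5.253×10⁹)^(1/4).

T ≈ 269 K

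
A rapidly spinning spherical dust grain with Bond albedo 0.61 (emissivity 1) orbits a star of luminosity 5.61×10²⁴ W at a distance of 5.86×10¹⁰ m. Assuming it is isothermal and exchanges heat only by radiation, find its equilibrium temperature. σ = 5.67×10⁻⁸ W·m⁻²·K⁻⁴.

T ≈ 122 K

First find the stellar flux at distance d: S = L/(4πd²) = 5.61×10²⁴/(4π·(5.86×10¹⁰)²) = 130.0 W/m².
For an isothermal sphere, absorbed (1−a)S·πr² = emitted σ·4πr²·T⁴, so T⁴ = (1−a)S/(4σ).
T⁴ = 0.390·130.0/(4·5.67×10⁻⁸) = 2.236×10⁸ K⁴.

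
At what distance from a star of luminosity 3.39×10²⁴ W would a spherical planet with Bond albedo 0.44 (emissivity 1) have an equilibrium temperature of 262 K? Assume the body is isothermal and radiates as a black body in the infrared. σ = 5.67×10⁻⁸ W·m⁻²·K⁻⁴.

For an isothermal black-emitting sphere, (1−a)S·πr² = σ·4πr²·T⁴ ⇒ S = 4σT⁴/(1−a).
S = 4·5.67×10⁻⁸·(262)⁴/0.560 = 1908 W/m².
Flux falls as S = L/(4πd²), so d = √(L/(4πS)) = √(3.39×10²⁴/(4π·1908)).

d ≈ 1.19×10¹⁰ m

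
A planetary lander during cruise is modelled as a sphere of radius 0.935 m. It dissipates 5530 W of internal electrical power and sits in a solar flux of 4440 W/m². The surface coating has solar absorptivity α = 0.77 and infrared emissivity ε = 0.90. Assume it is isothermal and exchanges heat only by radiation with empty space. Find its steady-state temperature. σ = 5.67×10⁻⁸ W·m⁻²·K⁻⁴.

At steady state, absorbed solar power + internal power = radiated power.
Absorbed: α·S·A_cross = 0.77·4440·2.746 = 9390 W (cross-section πr²).
Total input = 9390 + 5530 = 14920 W.
Radiated: εσ·A_surf·T⁴ with A_surf = 4πr² = 10.99 m².
T⁴ = 14920/(0.90·5.67×10⁻⁸·10.99) = 2.661×10¹⁰ K⁴.

T ≈ 404 K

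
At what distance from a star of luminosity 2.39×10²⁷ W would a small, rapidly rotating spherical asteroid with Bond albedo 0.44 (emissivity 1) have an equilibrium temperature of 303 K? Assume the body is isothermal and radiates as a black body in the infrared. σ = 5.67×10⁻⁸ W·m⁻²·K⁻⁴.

d ≈ 2.36×10¹¹ m

For an isothermal black-emitting sphere, (1−a)S·πr² = σ·4πr²·T⁴ ⇒ S = 4σT⁴/(1−a).
S = 4·5.67×10⁻⁸·(303)⁴/0.560 = 3414 W/m².
Flux falls as S = L/(4πd²), so d = √(L/(4πS)) = √(2.39×10²⁷/(4π·3414)).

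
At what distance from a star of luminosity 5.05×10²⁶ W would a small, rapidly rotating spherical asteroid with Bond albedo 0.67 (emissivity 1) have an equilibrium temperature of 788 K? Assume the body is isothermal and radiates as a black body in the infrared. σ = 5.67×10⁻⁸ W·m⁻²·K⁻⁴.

For an isothermal black-emitting sphere, (1−a)S·πr² = σ·4πr²·T⁴ ⇒ S = 4σT⁴/(1−a).
S = 4·5.67×10⁻⁸·(788)⁴/0.330 = 2.650×10⁵ W/m².
Flux falls as S = L/(4πd²), so d = √(L/(4πS)) = √(5.05×10²⁶/(4π·2.650×10⁵)).

d ≈ 1.23×10¹⁰ m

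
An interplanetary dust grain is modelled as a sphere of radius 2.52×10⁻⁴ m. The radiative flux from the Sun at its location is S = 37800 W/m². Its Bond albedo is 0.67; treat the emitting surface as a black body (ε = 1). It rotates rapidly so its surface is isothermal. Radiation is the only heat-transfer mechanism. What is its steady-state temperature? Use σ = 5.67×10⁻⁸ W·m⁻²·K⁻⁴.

At equilibrium, absorbed power = emitted power.
Absorbing cross-section = πr² = 1.995×10⁻⁷ m²; emitting surface = 4πr² = 7.980×10⁻⁷ m² (ratio 4).
(1−a)S·A_cross = εσ·A_surf·T⁴  ⇒  T⁴ = (1−a)S/(4σ).
T⁴ = 0.330·37800/(4·5.67×10⁻⁸) = 5.500×10¹⁰ K⁴.
T = (5.500×10¹⁰)^(1/4).

T ≈ 484 K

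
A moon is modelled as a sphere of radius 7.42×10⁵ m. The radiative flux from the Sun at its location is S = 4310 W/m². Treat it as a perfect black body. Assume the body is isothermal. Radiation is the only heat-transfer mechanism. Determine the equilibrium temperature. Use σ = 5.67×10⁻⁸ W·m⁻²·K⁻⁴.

At equilibrium, absorbed power = emitted power.
Absorbing cross-section = πr² = 1.730×10¹² m²; emitting surface = 4πr² = 6.919×10¹² m² (ratio 4).
S·A_cross = εσ·A_surf·T⁴  ⇒  T⁴ = S/(4σ).
T⁴ = 1.00·4310/(4·5.67×10⁻⁸) = 1.900×10¹⁰ K⁴.
T = (1.900×10¹⁰)^(1/4).

T ≈ 371 K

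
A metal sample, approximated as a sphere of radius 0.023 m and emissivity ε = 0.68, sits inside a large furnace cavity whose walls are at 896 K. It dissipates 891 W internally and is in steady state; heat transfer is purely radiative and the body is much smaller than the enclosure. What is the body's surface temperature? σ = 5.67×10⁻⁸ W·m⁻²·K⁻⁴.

For a small grey body in a large enclosure, net radiated power = εσA(T⁴ − T_w⁴).
Steady state: P = εσA(T⁴ − T_w⁴) with A = 4πr² = 0.006648 m².
T⁴ = P/(εσA) + T_w⁴ = 891/(0.68·5.67×10⁻⁸·0.006648) + (896)⁴
    = 3.476×10¹² + 6.445×10¹¹ = 4.121×10¹² K⁴.

T ≈ 1420 K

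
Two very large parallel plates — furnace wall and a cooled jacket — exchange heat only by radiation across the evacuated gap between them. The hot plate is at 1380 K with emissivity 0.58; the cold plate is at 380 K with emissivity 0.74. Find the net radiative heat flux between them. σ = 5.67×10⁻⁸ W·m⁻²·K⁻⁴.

For two infinite grey parallel plates, q = σ(T₁⁴ − T₂⁴)/(1/ε₁ + 1/ε₂ − 1).
T₁⁴ − T₂⁴ = 3.627×10¹² − 2.085×10¹⁰ = 3.606×10¹² K⁴.
1/ε₁ + 1/ε₂ − 1 = 1.724 + 1.351 − 1 = 2.075.
q = 5.67×10⁻⁸ × 3.606×10¹² / 2.075.

q ≈ 98500 W/m²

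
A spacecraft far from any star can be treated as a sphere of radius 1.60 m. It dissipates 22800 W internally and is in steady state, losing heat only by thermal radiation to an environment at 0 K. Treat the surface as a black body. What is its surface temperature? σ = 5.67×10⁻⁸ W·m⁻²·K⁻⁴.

Steady state: internal power = radiated power, P = εσA T⁴.
Radiating area A = 4πr² = 32.17 m².
T⁴ = P/(εσA) = 22800/(1.0·5.67×10⁻⁸·32.17) = 1.250×10¹⁰ K⁴.
T = (1.250×10¹⁰)^(1/4).

T ≈ 334 K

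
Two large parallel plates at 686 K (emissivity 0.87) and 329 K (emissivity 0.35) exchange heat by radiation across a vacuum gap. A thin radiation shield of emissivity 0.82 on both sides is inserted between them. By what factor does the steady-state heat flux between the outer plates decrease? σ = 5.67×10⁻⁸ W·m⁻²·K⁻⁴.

Without shield: q₀ = σΔ(T⁴)/(1/ε₁+1/ε₂−1) with denominator 3.007.
With shield the two gaps are in series; the resistances add: (1/ε₁+1/ε_s−1)+(1/ε_s+1/ε₂−1) = 1.369+3.077 = 4.446.
Heat-flux ratio q₀/q = 4.446/3.007.

factor ≈ 1.48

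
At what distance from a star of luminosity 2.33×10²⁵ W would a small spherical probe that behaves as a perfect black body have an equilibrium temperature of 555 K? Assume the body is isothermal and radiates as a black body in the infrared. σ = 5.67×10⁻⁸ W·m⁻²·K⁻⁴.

For an isothermal black-emitting sphere, (1−a)S·πr² = σ·4πr²·T⁴ ⇒ S = 4σT⁴/(1−a).
S = 4·5.67×10⁻⁸·(555)⁴/1.00 = 21520 W/m².
Flux falls as S = L/(4πd²), so d = √(L/(4πS)) = √(2.33×10²⁵/(4π·21520)).

d ≈ 9.28×10⁹ m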